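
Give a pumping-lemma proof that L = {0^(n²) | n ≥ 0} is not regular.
Assume L is regular with pumping length p. Idea: pumping adds a fixed amount, but gaps between consecutive squares grow.
Choose s = 0^(p²) (length p² ≥ p). By the pumping lemma, s = xyz with |xy| ≤ p, |y| > 0, so |y| = k with 1 ≤ k ≤ p. Then |xy²z| = p²+k. Since p² < p²+k ≤ p²+p < (p+1)², the length p²+k lies strictly between consecutive squares, so it is not a perfect square and xy²z ∉ L.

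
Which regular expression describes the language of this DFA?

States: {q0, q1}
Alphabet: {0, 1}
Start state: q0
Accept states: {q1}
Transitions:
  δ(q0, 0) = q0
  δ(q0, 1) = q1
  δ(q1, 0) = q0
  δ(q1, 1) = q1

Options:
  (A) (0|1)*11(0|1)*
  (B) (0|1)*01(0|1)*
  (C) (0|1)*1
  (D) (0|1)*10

Check each option against the DFA on short strings; one disagreement eliminates an option:
  (A) (0|1)*11(0|1)*: on '1' the DFA goes q0 → q1 and accepts (q1 ∈ Accept), but the regex does not match it → eliminate
  (B) (0|1)*01(0|1)*: on '1' the DFA goes q0 → q1 and accepts (q1 ∈ Accept), but the regex does not match it → eliminate
  (C) (0|1)*1: agrees with the DFA on every string of length ≤ 6
  (D) (0|1)*10: on '1' the DFA goes q0 → q1 and accepts (q1 ∈ Accept), but the regex does not match it → eliminate
Only (C) is consistent with the DFA.
(C) (0|1)*1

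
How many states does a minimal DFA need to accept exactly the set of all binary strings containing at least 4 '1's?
By Myhill–Nerode, count the distinguishable equivalence classes: 5 classes — having seen 0, 1, …, 3, or ≥4 copies of '1'; any two classes i < j (j ≤ 4) are distinguished by the string 1^(4−j), which takes class j to 4 copies (accepted) but leaves class i below 4 (rejected).
5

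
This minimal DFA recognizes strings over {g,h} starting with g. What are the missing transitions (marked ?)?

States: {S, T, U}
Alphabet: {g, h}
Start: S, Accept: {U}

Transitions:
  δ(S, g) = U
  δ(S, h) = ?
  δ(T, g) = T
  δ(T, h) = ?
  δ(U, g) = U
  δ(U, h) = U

From the language and accept set, identify what each state tracks — S: no input read; T: started with h (dead); U: started with g.
Each missing δ(q, a) is the state matching the new tracked value after reading a.
δ(S, h) = T; δ(T, h) = T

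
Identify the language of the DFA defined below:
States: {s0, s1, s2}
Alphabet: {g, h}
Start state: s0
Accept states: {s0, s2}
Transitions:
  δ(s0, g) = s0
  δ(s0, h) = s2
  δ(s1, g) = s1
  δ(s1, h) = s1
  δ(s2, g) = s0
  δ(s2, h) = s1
Testing a few strings:
  'hhgh' → reject
  'hhgg' → reject
  'hg' → accept
  'hh' → reject
State roles: s0=last symbol not h (ok); s1=saw hh (dead); s2=last symbol h (ok)
All strings over {g,h} with no two consecutive h's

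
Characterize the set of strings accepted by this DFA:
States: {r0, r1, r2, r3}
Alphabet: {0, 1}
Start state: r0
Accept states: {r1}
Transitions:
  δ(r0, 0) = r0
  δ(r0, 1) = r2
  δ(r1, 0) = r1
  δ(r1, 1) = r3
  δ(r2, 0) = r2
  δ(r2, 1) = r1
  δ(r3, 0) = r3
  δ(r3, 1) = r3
Testing a few strings:
  '010' → reject
  '1' → reject
  '110' → accept
  '011' → accept
State roles: r0=zero 1's; r1=two 1's; r2=one 1; r3=≥ three 1's (dead)
All binary strings containing exactly two 1's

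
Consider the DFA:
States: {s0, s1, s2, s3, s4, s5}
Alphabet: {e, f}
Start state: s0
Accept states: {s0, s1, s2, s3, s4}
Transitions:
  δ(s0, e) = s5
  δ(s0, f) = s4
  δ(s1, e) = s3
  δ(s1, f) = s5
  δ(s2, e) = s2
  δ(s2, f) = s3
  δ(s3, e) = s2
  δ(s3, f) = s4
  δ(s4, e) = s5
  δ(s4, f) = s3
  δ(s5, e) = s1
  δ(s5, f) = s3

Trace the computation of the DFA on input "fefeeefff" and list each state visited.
read 'f': s0 → s4
  read 'e': s4 → s5
  read 'f': s5 → s3
  read 'e': s3 → s2
  read 'e': s2 → s2
  read 'e': s2 → s2
  read 'f': s2 → s3
  read 'f': s3 → s4
  read 'f': s4 → s3
s0 -> s4 -> s5 -> s3 -> s2 -> s2 -> s2 -> s3 -> s4 -> s3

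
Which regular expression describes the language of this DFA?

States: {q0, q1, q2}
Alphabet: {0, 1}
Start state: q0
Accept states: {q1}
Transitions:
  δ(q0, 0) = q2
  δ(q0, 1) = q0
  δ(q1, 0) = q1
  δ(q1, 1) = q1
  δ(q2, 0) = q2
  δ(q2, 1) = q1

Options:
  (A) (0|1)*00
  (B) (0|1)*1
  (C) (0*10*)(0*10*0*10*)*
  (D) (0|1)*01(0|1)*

Check each option against the DFA on short strings; one disagreement eliminates an option:
  (A) (0|1)*00: on '00' the DFA goes q0 → q2 → q2 and rejects (q2 ∉ Accept), but the regex matches it → eliminate
  (B) (0|1)*1: on '1' the DFA goes q0 → q0 and rejects (q0 ∉ Accept), but the regex matches it → eliminate
  (C) (0*10*)(0*10*0*10*)*: on '1' the DFA goes q0 → q0 and rejects (q0 ∉ Accept), but the regex matches it → eliminate
  (D) (0|1)*01(0|1)*: agrees with the DFA on every string of length ≤ 6
Only (D) is consistent with the DFA.
(D) (0|1)*01(0|1)*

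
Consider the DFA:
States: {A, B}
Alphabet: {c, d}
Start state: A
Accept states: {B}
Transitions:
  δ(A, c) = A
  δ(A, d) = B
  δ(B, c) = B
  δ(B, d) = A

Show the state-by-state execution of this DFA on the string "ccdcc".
read 'c': A → A
  read 'c': A → A
  read 'd': A → B
  read 'c': B → B
  read 'c': B → B
A -> A -> A -> B -> B -> B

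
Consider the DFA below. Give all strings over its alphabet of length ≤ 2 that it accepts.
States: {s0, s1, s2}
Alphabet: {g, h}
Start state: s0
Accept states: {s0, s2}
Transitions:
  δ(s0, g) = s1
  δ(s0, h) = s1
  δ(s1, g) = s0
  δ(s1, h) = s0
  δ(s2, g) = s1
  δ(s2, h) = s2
ε, gg, gh, hg, hh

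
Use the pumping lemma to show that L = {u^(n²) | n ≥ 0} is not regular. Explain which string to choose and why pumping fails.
Assume L is regular with pumping length p. Idea: pumping adds a fixed amount, but gaps between consecutive squares grow.
Choose s = u^(p²) (length p² ≥ p). By the pumping lemma, s = xyz with |xy| ≤ p, |y| > 0, so |y| = k with 1 ≤ k ≤ p. Then |xy²z| = p²+k. Since p² < p²+k ≤ p²+p < (p+1)², the length p²+k lies strictly between consecutive squares, so it is not a perfect square and xy²z ∉ L.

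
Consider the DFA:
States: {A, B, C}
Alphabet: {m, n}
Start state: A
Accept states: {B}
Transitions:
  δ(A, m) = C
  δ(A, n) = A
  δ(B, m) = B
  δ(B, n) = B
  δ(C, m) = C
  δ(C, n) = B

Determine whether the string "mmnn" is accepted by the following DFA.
Processing string "mmnn":
  A --m--> C
  C --m--> C
  C --n--> B
  B --n--> B
Final state: B
Accept states: {B}
Yes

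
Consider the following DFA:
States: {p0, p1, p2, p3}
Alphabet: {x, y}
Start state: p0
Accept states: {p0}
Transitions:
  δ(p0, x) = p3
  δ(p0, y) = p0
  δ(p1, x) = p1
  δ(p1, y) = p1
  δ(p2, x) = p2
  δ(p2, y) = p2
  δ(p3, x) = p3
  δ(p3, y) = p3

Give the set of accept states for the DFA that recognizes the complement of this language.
Complement accept states = All states \ Original accept states
= {p0, p1, p2, p3} \ {p0}
{p1, p2, p3}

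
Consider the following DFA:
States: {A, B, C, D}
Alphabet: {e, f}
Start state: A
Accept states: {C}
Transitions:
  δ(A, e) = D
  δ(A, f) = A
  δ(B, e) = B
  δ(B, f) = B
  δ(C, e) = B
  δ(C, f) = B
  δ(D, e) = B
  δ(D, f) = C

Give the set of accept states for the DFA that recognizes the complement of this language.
Complement accept states = All states \ Original accept states
= {A, B, C, D} \ {C}
{A, B, D}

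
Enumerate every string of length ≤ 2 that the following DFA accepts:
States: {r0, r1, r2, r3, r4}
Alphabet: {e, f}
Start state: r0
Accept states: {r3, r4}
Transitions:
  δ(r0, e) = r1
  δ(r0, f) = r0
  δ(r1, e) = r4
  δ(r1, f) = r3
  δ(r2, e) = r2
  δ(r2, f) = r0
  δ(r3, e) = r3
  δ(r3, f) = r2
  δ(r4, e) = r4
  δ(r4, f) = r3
ee, ef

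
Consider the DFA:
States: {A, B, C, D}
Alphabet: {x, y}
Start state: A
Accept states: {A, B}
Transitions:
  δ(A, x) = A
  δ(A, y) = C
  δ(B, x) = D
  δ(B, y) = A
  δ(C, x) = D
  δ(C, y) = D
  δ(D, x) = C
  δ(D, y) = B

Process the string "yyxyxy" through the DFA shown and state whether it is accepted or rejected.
Processing string "yyxyxy":
  A --y--> C
  C --y--> D
  D --x--> C
  C --y--> D
  D --x--> C
  C --y--> D
Final state: D
Accept states: {A, B}
No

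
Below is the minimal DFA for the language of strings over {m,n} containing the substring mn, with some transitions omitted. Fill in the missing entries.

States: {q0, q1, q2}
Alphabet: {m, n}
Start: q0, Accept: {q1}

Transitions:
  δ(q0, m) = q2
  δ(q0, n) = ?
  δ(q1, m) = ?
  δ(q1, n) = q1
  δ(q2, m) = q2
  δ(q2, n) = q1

From the language and accept set, identify what each state tracks — q0: no m seen yet; q1: substring mn seen; q2: seen a m, waiting for n.
Each missing δ(q, a) is the state matching the new tracked value after reading a.
δ(q0, n) = q0; δ(q1, m) = q1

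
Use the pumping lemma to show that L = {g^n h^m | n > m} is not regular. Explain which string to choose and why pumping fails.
Assume L is regular with pumping length p. Idea: pumping down the g-block drops the g-count to at most the h-count.
Choose s = g^(p+1) h^p ∈ L (|s| = 2p+1 ≥ p). By the pumping lemma, s = xyz with |xy| ≤ p, |y| > 0, so y = g^k with k ≥ 1. Take i = 0: xz = g^(p+1−k) h^p. Since k ≥ 1, p+1−k ≤ p, so the number of g's is no longer strictly greater than the number of h's, hence xz ∉ L.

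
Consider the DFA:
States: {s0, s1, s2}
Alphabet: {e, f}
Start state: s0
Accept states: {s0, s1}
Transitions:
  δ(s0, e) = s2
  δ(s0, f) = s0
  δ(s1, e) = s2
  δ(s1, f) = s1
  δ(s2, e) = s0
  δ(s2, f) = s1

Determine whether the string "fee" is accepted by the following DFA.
Processing string "fee":
  s0 --f--> s0
  s0 --e--> s2
  s2 --e--> s0
Final state: s0
Accept states: {s0, s1}
Yes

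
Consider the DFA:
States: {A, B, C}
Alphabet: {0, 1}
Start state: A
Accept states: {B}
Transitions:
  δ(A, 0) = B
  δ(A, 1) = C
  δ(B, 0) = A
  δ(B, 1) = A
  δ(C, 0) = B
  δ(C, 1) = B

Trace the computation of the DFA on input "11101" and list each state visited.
read '1': A → C
  read '1': C → B
  read '1': B → A
  read '0': A → B
  read '1': B → A
A -> C -> B -> A -> B -> A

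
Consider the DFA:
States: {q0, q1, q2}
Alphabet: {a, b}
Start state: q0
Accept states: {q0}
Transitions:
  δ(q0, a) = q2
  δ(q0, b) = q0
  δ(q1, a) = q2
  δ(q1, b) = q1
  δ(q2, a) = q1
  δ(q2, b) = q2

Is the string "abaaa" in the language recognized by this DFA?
Processing string "abaaa":
  q0 --a--> q2
  q2 --b--> q2
  q2 --a--> q1
  q1 --a--> q2
  q2 --a--> q1
Final state: q1
Accept states: {q0}
No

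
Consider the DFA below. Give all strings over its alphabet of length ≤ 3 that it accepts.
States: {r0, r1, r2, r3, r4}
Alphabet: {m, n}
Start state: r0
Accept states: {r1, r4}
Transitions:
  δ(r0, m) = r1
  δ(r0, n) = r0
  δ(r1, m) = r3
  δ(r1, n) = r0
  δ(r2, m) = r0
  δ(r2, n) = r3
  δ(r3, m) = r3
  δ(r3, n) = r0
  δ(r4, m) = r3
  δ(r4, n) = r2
m, nm, mnm, nnm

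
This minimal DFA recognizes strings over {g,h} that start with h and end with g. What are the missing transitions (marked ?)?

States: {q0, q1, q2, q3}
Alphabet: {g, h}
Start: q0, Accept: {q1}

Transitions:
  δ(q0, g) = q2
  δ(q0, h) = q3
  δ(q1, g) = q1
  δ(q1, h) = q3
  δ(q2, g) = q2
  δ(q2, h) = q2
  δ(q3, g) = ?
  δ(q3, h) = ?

From the language and accept set, identify what each state tracks — q0: no input read; q1: started with h, last symbol g; q2: started with g (dead); q3: started with h, last symbol h.
Each missing δ(q, a) is the state matching the new tracked value after reading a.
δ(q3, g) = q1; δ(q3, h) = q3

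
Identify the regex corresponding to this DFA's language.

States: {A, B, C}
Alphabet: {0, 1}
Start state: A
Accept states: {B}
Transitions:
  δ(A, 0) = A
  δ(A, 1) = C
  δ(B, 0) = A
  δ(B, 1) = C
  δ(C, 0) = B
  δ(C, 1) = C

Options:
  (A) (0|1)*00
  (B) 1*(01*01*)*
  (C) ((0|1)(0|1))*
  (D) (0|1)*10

Check each option against the DFA on short strings; one disagreement eliminates an option:
  (A) (0|1)*00: on '00' the DFA goes A → A → A and rejects (A ∉ Accept), but the regex matches it → eliminate
  (B) 1*(01*01*)*: on ε the DFA stays in A and rejects (A ∉ Accept), but the regex matches it → eliminate
  (C) ((0|1)(0|1))*: on ε the DFA stays in A and rejects (A ∉ Accept), but the regex matches it → eliminate
  (D) (0|1)*10: agrees with the DFA on every string of length ≤ 6
Only (D) is consistent with the DFA.
(D) (0|1)*10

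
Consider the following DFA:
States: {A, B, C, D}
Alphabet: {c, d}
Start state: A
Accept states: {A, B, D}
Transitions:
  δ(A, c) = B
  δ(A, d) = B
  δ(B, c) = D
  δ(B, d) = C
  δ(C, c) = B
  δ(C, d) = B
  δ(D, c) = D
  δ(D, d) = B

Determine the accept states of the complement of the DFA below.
Complement accept states = All states \ Original accept states
= {A, B, C, D} \ {A, B, D}
{C}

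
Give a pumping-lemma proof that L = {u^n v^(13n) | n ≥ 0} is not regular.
Assume L is regular with pumping length p. Idea: pumping the u-block breaks the 1:13 ratio.
Choose s = u^p v^(13p) (length 14p ≥ p). By the pumping lemma, s = xyz with |xy| ≤ p, |y| > 0, so y = u^k with k ≥ 1. Then xy²z = u^(p+k) v^(13p). For this to be in L we would need 13p = 13(p+k), i.e. 13k = 0, contradicting k ≥ 1. So xy²z ∉ L.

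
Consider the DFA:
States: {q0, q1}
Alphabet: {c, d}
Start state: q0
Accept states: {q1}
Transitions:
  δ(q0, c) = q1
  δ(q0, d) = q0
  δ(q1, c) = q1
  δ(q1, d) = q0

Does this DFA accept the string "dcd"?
Processing string "dcd":
  q0 --d--> q0
  q0 --c--> q1
  q1 --d--> q0
Final state: q0
Accept states: {q1}
No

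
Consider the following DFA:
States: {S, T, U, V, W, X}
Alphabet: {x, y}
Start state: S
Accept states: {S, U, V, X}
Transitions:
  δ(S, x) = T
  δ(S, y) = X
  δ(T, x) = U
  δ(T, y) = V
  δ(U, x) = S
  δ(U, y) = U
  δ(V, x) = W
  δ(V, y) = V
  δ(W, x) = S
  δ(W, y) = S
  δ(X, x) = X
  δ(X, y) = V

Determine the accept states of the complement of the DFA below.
Complement accept states = All states \ Original accept states
= {S, T, U, V, W, X} \ {S, U, V, X}
{T, W}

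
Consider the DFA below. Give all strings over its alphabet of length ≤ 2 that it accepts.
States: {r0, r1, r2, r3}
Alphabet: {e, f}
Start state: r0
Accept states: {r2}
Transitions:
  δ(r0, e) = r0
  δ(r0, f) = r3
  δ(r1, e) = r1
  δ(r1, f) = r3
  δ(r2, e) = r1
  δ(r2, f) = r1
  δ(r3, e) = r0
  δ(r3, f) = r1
None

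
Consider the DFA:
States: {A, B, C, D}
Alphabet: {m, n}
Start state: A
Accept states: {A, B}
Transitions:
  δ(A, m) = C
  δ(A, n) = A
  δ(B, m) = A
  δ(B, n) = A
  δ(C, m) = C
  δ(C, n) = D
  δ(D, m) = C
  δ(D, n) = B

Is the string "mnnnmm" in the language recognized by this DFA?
Processing string "mnnnmm":
  A --m--> C
  C --n--> D
  D --n--> B
  B --n--> A
  A --m--> C
  C --m--> C
Final state: C
Accept states: {A, B}
No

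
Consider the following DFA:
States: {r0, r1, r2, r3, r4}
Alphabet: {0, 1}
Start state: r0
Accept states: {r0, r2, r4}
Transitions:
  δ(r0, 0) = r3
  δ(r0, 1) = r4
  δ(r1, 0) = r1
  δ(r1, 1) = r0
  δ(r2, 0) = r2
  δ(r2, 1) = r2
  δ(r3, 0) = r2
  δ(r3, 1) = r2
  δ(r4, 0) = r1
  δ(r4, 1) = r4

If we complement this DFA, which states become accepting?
Complement accept states = All states \ Original accept states
= {r0, r1, r2, r3, r4} \ {r0, r2, r4}
{r1, r3}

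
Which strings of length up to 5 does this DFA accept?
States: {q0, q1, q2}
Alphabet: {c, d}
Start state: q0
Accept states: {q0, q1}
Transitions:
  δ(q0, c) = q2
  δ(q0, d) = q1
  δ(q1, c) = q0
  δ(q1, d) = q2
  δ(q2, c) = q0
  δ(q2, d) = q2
ε, d, cc, dc, ccd, cdc, dcd, ddc, cccc, ccdc, cdcd, cddc, dccc, dcdc, ddcd, dddc, ccccd, cccdc, ccdcd, ccddc, cdccc, cdcdc, cddcd, cdddc, dcccd, dccdc, dcdcd, dcddc, ddccc, ddcdc, dddcd, ddddc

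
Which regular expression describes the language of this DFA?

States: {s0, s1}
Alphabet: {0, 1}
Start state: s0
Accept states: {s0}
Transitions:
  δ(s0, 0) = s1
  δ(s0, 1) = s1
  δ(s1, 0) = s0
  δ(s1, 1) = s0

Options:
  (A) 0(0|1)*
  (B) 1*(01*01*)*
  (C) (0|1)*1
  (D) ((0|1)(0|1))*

Check each option against the DFA on short strings; one disagreement eliminates an option:
  (A) 0(0|1)*: on ε the DFA stays in s0 and accepts (s0 ∈ Accept), but the regex does not match it → eliminate
  (B) 1*(01*01*)*: on '1' the DFA goes s0 → s1 and rejects (s1 ∉ Accept), but the regex matches it → eliminate
  (C) (0|1)*1: on ε the DFA stays in s0 and accepts (s0 ∈ Accept), but the regex does not match it → eliminate
  (D) ((0|1)(0|1))*: agrees with the DFA on every string of length ≤ 6
Only (D) is consistent with the DFA.
(D) ((0|1)(0|1))*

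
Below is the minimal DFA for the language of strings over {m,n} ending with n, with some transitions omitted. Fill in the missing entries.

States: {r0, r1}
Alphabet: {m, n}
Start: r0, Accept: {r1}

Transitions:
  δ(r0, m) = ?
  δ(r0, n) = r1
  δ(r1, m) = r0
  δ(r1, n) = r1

From the language and accept set, identify what each state tracks — r0: last symbol not n; r1: last symbol is n.
Each missing δ(q, a) is the state matching the new tracked value after reading a.
δ(r0, m) = r0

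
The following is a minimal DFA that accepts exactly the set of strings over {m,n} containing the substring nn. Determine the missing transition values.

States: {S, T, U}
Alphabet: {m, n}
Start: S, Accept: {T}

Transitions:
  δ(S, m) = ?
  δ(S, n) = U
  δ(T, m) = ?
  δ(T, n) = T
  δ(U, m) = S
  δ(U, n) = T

From the language and accept set, identify what each state tracks — S: no progress toward nn; T: substring nn seen; U: one trailing n.
Each missing δ(q, a) is the state matching the new tracked value after reading a.
δ(S, m) = S; δ(T, m) = T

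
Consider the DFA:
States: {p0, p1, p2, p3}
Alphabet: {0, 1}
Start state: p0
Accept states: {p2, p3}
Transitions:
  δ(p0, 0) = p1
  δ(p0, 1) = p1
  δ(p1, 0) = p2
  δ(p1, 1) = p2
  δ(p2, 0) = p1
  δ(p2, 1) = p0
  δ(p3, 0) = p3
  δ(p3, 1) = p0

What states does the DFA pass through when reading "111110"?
read '1': p0 → p1
  read '1': p1 → p2
  read '1': p2 → p0
  read '1': p0 → p1
  read '1': p1 → p2
  read '0': p2 → p1
p0 -> p1 -> p2 -> p0 -> p1 -> p2 -> p1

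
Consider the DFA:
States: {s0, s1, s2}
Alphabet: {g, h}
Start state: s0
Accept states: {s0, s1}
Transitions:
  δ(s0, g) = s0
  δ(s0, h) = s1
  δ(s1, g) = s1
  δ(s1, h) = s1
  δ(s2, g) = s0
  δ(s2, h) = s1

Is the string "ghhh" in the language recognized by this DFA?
Processing string "ghhh":
  s0 --g--> s0
  s0 --h--> s1
  s1 --h--> s1
  s1 --h--> s1
Final state: s1
Accept states: {s0, s1}
Yes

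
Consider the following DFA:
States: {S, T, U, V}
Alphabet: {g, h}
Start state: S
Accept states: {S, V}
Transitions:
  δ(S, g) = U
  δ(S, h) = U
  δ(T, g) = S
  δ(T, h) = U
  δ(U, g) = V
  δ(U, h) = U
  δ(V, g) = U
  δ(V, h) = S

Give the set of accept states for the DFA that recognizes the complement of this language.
Complement accept states = All states \ Original accept states
= {S, T, U, V} \ {S, V}
{T, U}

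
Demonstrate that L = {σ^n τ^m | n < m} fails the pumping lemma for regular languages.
Assume L is regular with pumping length p. Idea: pumping up the σ-block makes the σ-count reach the τ-count.
Choose s = σ^p τ^(p+1) ∈ L. By the pumping lemma, s = xyz with |xy| ≤ p, |y| > 0, so y = σ^k with k ≥ 1. Then xy²z = σ^(p+k) τ^(p+1). Since p+k ≥ p+1, the number of σ's is no longer strictly less than the number of τ's, so xy²z ∉ L.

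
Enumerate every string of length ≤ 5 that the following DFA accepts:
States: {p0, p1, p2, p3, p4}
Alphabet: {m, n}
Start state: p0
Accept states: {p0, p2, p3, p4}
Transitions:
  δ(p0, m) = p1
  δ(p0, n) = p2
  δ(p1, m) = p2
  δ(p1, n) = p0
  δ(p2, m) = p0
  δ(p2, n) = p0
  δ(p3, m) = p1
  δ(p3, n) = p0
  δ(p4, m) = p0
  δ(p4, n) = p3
ε, n, mm, mn, nm, nn, mmm, mmn, mnn, nmn, nnn, mmmn, mmnn, mnmm, mnmn, mnnm, mnnn, nmmm, nmmn, nmnm, nmnn, nnmm, nnmn, nnnm, nnnn, mmmmm, mmmmn, mmmnm, mmmnn, mmnmm, mmnmn, mmnnm, mmnnn, mnmmm, mnmmn, mnmnn, mnnmn, mnnnn, nmmmm, nmmmn, nmmnn, nmnmn, nmnnn, nnmmm, nnmmn, nnmnn, nnnmn, nnnnn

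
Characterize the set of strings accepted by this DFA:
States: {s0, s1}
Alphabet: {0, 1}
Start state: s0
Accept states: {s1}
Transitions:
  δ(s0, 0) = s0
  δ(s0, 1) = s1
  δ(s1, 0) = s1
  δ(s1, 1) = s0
Testing a few strings:
  '1' → accept
  '001' → accept
  '000' → reject
  '0' → reject
State roles: s0=even number of 1's so far; s1=odd number of 1's so far
All binary strings with an odd number of 1's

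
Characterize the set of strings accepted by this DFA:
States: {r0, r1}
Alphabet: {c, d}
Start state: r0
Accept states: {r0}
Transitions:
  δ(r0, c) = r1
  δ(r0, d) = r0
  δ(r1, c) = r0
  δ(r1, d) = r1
Testing a few strings:
  'c' → reject
  'ccc' → reject
  'dc' → reject
  'dd' → accept
State roles: r0=even number of c's so far; r1=odd number of c's so far
All strings over {c,d} with an even number of c's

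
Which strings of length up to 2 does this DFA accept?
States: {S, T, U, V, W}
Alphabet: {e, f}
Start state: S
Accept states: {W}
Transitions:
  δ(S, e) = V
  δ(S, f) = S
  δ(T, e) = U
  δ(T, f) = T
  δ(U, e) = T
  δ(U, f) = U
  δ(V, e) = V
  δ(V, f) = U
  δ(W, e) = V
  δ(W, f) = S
None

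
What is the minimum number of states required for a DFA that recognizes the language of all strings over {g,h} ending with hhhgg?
By Myhill–Nerode, count the distinguishable equivalence classes: 6 classes — one per longest suffix of the input that is a prefix of 'hhhgg' (lengths 0 through 5); only the length-5 class is accepting.
6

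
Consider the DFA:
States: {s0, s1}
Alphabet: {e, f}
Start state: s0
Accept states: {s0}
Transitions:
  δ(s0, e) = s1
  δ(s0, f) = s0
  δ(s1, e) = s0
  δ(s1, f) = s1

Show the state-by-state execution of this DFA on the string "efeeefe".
read 'e': s0 → s1
  read 'f': s1 → s1
  read 'e': s1 → s0
  read 'e': s0 → s1
  read 'e': s1 → s0
  read 'f': s0 → s0
  read 'e': s0 → s1
s0 -> s1 -> s1 -> s0 -> s1 -> s0 -> s0 -> s1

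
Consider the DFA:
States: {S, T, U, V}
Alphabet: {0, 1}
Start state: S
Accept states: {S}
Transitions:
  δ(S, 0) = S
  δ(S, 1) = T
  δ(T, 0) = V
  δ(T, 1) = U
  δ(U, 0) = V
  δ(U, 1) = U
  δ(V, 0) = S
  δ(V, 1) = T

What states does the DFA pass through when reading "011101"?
read '0': S → S
  read '1': S → T
  read '1': T → U
  read '1': U → U
  read '0': U → V
  read '1': V → T
S -> S -> T -> U -> U -> V -> T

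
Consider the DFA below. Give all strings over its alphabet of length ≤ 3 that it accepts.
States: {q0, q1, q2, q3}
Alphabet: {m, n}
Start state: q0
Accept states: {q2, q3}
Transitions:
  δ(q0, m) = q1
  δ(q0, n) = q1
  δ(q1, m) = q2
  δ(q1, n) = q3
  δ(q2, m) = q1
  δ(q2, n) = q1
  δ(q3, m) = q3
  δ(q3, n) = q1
mm, mn, nm, nn, mnm, nnm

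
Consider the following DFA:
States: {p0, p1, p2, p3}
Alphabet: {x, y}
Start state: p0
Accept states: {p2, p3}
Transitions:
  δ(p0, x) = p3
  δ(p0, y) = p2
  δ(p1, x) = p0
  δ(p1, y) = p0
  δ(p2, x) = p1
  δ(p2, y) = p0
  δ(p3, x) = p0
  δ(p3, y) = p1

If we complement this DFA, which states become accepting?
Complement accept states = All states \ Original accept states
= {p0, p1, p2, p3} \ {p2, p3}
{p0, p1}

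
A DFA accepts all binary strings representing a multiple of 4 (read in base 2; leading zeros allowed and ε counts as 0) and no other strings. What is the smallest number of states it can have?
By Myhill–Nerode, count the distinguishable equivalence classes: three classes — value mod 4 is 0, 2, or odd (residues 1 and 3 are indistinguishable: 2r+b mod 4 depends only on r mod 2).
3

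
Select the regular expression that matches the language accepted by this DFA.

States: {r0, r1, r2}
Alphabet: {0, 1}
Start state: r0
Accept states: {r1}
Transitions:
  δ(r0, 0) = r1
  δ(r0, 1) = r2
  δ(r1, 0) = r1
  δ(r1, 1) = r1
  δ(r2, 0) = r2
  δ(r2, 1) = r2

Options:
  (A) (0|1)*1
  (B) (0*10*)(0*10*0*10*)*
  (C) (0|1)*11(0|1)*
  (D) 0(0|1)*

Check each option against the DFA on short strings; one disagreement eliminates an option:
  (A) (0|1)*1: on '0' the DFA goes r0 → r1 and accepts (r1 ∈ Accept), but the regex does not match it → eliminate
  (B) (0*10*)(0*10*0*10*)*: on '0' the DFA goes r0 → r1 and accepts (r1 ∈ Accept), but the regex does not match it → eliminate
  (C) (0|1)*11(0|1)*: on '0' the DFA goes r0 → r1 and accepts (r1 ∈ Accept), but the regex does not match it → eliminate
  (D) 0(0|1)*: agrees with the DFA on every string of length ≤ 6
Only (D) is consistent with the DFA.
(D) 0(0|1)*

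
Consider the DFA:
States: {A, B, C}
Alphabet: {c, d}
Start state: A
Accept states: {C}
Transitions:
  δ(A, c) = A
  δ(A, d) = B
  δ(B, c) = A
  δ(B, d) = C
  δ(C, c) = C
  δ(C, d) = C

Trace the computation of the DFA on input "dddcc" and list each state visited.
read 'd': A → B
  read 'd': B → C
  read 'd': C → C
  read 'c': C → C
  read 'c': C → C
A -> B -> C -> C -> C -> C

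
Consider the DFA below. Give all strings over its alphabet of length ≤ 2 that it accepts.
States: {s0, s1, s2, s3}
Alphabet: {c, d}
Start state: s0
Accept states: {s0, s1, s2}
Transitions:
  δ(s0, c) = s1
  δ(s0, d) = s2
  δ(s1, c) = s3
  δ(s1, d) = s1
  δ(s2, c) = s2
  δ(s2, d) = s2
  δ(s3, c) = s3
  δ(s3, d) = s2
ε, c, d, cd, dc, dd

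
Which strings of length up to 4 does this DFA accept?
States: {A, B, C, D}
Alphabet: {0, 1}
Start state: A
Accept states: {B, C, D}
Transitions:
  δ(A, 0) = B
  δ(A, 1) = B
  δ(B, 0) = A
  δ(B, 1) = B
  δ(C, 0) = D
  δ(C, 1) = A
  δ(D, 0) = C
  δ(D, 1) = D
0, 1, 01, 11, 000, 001, 011, 100, 101, 111, 0001, 0011, 0100, 0101, 0111, 1001, 1011, 1100, 1101, 1111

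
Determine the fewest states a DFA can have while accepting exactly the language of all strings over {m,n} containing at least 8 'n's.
By Myhill–Nerode, count the distinguishable equivalence classes: 9 classes — having seen 0, 1, …, 7, or ≥8 copies of 'n'; any two classes i < j (j ≤ 8) are distinguished by the string n^(8−j), which takes class j to 8 copies (accepted) but leaves class i below 8 (rejected).
9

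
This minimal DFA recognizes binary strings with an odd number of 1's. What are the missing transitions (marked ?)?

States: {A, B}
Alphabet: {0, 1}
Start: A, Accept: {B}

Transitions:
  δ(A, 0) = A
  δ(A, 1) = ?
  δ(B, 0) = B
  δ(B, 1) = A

From the language and accept set, identify what each state tracks — A: even number of 1's so far; B: odd number of 1's so far.
Each missing δ(q, a) is the state matching the new tracked value after reading a.
δ(A, 1) = B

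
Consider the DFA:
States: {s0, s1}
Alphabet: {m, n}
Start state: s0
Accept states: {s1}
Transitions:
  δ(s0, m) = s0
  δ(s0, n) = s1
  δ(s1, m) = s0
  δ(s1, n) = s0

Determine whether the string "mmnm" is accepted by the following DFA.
Processing string "mmnm":
  s0 --m--> s0
  s0 --m--> s0
  s0 --n--> s1
  s1 --m--> s0
Final state: s0
Accept states: {s1}
No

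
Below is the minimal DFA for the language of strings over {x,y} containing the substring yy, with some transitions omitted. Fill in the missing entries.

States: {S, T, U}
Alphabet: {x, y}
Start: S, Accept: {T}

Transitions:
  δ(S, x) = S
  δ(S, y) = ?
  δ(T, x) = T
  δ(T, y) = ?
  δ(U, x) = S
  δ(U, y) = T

From the language and accept set, identify what each state tracks — S: no progress toward yy; T: substring yy seen; U: one trailing y.
Each missing δ(q, a) is the state matching the new tracked value after reading a.
δ(S, y) = U; δ(T, y) = T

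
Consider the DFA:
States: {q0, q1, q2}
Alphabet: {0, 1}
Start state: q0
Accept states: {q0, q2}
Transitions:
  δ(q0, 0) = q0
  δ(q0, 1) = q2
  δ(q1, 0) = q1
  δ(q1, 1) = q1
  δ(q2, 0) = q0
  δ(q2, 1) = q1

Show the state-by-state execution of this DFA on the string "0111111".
read '0': q0 → q0
  read '1': q0 → q2
  read '1': q2 → q1
  read '1': q1 → q1
  read '1': q1 → q1
  read '1': q1 → q1
  read '1': q1 → q1
q0 -> q0 -> q2 -> q1 -> q1 -> q1 -> q1 -> q1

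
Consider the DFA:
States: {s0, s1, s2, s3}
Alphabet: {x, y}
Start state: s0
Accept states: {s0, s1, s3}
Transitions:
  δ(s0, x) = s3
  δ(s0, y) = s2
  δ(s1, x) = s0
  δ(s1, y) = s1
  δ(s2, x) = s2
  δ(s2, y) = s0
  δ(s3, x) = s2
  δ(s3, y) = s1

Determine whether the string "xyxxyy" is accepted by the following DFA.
Processing string "xyxxyy":
  s0 --x--> s3
  s3 --y--> s1
  s1 --x--> s0
  s0 --x--> s3
  s3 --y--> s1
  s1 --y--> s1
Final state: s1
Accept states: {s0, s1, s3}
Yes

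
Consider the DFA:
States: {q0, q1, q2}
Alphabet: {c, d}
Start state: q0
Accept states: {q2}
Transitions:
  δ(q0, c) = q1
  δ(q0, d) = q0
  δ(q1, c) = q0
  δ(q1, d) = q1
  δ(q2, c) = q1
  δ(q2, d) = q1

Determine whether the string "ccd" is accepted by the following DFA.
Processing string "ccd":
  q0 --c--> q1
  q1 --c--> q0
  q0 --d--> q0
Final state: q0
Accept states: {q2}
No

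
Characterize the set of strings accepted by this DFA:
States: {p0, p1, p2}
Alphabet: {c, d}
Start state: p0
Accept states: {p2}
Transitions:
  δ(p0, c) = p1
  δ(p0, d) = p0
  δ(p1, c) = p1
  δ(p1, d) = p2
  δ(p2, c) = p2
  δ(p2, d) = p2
Testing a few strings:
  'cc' → reject
  'dddc' → reject
  'dc' → reject
  'cdcc' → accept
State roles: p0=no c seen yet; p1=seen a c, waiting for d; p2=substring cd seen
All strings over {c,d} containing the substring cd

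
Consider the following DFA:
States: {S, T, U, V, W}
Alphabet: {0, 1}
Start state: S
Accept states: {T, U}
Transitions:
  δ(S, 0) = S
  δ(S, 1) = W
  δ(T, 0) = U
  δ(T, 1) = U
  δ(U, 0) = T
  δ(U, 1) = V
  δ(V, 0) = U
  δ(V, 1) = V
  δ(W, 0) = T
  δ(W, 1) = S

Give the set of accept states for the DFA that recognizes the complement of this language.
Complement accept states = All states \ Original accept states
= {S, T, U, V, W} \ {T, U}
{S, V, W}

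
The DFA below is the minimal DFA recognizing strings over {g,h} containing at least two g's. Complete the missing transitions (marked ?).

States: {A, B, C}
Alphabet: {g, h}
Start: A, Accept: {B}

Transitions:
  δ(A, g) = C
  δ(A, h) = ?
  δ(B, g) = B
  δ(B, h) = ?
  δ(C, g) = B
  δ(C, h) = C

From the language and accept set, identify what each state tracks — A: zero g's seen; B: ≥ two g's seen; C: one g seen.
Each missing δ(q, a) is the state matching the new tracked value after reading a.
δ(A, h) = A; δ(B, h) = B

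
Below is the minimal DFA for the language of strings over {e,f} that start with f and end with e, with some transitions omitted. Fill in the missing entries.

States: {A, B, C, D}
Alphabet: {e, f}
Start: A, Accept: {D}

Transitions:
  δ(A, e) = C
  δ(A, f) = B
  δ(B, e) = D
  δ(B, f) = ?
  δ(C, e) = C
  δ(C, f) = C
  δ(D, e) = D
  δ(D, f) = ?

From the language and accept set, identify what each state tracks — A: no input read; B: started with f, last symbol f; C: started with e (dead); D: started with f, last symbol e.
Each missing δ(q, a) is the state matching the new tracked value after reading a.
δ(B, f) = B; δ(D, f) = B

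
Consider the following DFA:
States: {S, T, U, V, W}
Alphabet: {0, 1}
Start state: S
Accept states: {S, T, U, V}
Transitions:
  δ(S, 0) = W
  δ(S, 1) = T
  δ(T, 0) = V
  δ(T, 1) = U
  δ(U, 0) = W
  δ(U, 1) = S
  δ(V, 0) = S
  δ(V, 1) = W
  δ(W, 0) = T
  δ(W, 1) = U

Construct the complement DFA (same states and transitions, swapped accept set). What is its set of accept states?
Complement accept states = All states \ Original accept states
= {S, T, U, V, W} \ {S, T, U, V}
{W}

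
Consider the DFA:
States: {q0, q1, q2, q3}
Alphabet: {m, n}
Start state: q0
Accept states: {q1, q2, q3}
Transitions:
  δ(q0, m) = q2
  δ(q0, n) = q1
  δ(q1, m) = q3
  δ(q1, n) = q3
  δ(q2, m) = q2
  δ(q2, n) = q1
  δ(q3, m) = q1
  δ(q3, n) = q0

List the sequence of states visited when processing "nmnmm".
read 'n': q0 → q1
  read 'm': q1 → q3
  read 'n': q3 → q0
  read 'm': q0 → q2
  read 'm': q2 → q2
q0 -> q1 -> q3 -> q0 -> q2 -> q2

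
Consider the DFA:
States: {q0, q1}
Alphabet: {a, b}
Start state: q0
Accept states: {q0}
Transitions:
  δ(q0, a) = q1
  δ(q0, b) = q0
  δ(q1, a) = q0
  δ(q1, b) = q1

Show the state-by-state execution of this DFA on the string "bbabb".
read 'b': q0 → q0
  read 'b': q0 → q0
  read 'a': q0 → q1
  read 'b': q1 → q1
  read 'b': q1 → q1
q0 -> q0 -> q0 -> q1 -> q1 -> q1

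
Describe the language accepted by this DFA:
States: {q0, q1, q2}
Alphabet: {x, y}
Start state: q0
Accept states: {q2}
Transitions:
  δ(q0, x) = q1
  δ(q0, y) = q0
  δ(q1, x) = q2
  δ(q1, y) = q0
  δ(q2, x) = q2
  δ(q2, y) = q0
Testing a few strings:
  'y' → reject
  'yxx' → accept
  'xxyx' → reject
  'xyx' → reject
State roles: q0=last symbol not x; q1=one trailing x; q2=two trailing x's
All strings over {x,y} ending with xx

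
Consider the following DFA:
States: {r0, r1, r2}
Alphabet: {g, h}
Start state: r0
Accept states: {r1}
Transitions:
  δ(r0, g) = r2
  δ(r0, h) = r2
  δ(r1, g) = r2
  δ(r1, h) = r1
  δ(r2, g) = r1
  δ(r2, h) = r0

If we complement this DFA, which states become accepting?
Complement accept states = All states \ Original accept states
= {r0, r1, r2} \ {r1}
{r0, r2}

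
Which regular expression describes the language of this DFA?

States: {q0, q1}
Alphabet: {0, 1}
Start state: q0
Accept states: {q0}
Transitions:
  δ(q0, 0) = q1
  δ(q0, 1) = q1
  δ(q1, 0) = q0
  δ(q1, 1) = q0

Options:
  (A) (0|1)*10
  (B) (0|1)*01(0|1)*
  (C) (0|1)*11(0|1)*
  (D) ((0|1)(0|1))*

Check each option against the DFA on short strings; one disagreement eliminates an option:
  (A) (0|1)*10: on ε the DFA stays in q0 and accepts (q0 ∈ Accept), but the regex does not match it → eliminate
  (B) (0|1)*01(0|1)*: on ε the DFA stays in q0 and accepts (q0 ∈ Accept), but the regex does not match it → eliminate
  (C) (0|1)*11(0|1)*: on ε the DFA stays in q0 and accepts (q0 ∈ Accept), but the regex does not match it → eliminate
  (D) ((0|1)(0|1))*: agrees with the DFA on every string of length ≤ 6
Only (D) is consistent with the DFA.
(D) ((0|1)(0|1))*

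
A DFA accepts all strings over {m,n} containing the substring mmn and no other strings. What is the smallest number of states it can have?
By Myhill–Nerode, count the distinguishable equivalence classes: 4 classes — one per longest suffix of the input that is a prefix of 'mmn' (lengths 0 through 2), plus an absorbing 'already seen mmn' class.
4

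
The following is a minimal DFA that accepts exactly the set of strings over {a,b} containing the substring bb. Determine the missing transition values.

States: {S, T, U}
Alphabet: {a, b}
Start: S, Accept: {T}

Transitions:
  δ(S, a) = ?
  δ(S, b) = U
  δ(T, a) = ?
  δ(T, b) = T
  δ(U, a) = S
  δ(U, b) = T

From the language and accept set, identify what each state tracks — S: no progress toward bb; T: substring bb seen; U: one trailing b.
Each missing δ(q, a) is the state matching the new tracked value after reading a.
δ(S, a) = S; δ(T, a) = T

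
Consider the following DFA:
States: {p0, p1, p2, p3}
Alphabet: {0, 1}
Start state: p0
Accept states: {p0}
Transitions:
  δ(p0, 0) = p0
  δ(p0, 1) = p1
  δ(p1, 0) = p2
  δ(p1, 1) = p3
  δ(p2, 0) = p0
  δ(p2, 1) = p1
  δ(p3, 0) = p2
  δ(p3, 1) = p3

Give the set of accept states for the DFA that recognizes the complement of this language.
Complement accept states = All states \ Original accept states
= {p0, p1, p2, p3} \ {p0}
{p1, p2, p3}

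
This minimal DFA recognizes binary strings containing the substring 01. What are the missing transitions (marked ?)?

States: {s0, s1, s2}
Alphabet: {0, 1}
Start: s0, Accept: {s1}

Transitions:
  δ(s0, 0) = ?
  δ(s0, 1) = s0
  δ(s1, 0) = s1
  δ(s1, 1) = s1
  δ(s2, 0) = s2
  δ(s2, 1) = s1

From the language and accept set, identify what each state tracks — s0: no 0 seen yet; s1: substring 01 seen; s2: seen a 0, waiting for 1.
Each missing δ(q, a) is the state matching the new tracked value after reading a.
δ(s0, 0) = s2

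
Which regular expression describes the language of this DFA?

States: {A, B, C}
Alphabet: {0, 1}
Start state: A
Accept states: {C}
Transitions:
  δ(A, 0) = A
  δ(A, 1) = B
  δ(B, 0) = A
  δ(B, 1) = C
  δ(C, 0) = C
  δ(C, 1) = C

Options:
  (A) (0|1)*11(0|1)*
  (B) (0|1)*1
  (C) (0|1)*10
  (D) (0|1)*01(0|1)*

Check each option against the DFA on short strings; one disagreement eliminates an option:
  (A) (0|1)*11(0|1)*: agrees with the DFA on every string of length ≤ 6
  (B) (0|1)*1: on '1' the DFA goes A → B and rejects (B ∉ Accept), but the regex matches it → eliminate
  (C) (0|1)*10: on '10' the DFA goes A → B → A and rejects (A ∉ Accept), but the regex matches it → eliminate
  (D) (0|1)*01(0|1)*: on '01' the DFA goes A → A → B and rejects (B ∉ Accept), but the regex matches it → eliminate
Only (A) is consistent with the DFA.
(A) (0|1)*11(0|1)*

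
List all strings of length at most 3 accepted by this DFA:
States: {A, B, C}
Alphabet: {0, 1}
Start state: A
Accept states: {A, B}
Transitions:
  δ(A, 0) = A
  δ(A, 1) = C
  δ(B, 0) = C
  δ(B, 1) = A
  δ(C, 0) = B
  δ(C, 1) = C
ε, 0, 00, 10, 000, 010, 101, 110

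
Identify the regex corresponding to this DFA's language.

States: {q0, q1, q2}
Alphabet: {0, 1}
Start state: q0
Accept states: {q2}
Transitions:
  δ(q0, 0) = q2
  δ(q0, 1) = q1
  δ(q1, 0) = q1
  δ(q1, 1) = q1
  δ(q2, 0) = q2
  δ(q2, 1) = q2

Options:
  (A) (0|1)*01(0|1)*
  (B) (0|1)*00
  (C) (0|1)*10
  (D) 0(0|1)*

Check each option against the DFA on short strings; one disagreement eliminates an option:
  (A) (0|1)*01(0|1)*: on '0' the DFA goes q0 → q2 and accepts (q2 ∈ Accept), but the regex does not match it → eliminate
  (B) (0|1)*00: on '0' the DFA goes q0 → q2 and accepts (q2 ∈ Accept), but the regex does not match it → eliminate
  (C) (0|1)*10: on '0' the DFA goes q0 → q2 and accepts (q2 ∈ Accept), but the regex does not match it → eliminate
  (D) 0(0|1)*: agrees with the DFA on every string of length ≤ 6
Only (D) is consistent with the DFA.
(D) 0(0|1)*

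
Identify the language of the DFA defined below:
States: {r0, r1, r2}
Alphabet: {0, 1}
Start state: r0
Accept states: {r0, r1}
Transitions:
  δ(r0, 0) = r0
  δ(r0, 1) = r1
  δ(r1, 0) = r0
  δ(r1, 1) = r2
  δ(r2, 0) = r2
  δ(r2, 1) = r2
Testing a few strings:
  '01' → accept
  '0011' → reject
  '11' → reject
  '1' → accept
State roles: r0=last symbol not 1 (ok); r1=last symbol 1 (ok); r2=saw 11 (dead)
All binary strings with no two consecutive 1's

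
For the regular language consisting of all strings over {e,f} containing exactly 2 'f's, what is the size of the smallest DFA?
By Myhill–Nerode, count the distinguishable equivalence classes: 4 classes — having seen 0, 1, 2, or >2 copies of 'f'; the count-2 class is the only accepting one and >2 is dead.
4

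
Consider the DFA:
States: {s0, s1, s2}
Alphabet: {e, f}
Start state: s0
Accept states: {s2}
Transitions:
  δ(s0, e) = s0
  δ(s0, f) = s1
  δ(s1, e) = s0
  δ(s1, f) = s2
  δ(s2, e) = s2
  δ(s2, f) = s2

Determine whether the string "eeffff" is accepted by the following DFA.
Processing string "eeffff":
  s0 --e--> s0
  s0 --e--> s0
  s0 --f--> s1
  s1 --f--> s2
  s2 --f--> s2
  s2 --f--> s2
Final state: s2
Accept states: {s2}
Yes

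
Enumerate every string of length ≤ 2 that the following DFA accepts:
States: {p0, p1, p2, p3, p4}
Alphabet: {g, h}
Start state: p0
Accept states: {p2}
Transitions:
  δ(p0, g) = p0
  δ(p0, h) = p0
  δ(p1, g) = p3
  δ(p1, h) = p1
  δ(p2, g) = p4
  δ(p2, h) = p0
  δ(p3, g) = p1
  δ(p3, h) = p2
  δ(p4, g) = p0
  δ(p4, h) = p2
None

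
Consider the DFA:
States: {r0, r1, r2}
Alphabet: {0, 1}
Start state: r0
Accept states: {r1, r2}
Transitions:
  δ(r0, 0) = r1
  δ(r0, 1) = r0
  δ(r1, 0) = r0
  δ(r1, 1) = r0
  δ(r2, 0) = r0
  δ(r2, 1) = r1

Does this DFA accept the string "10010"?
Processing string "10010":
  r0 --1--> r0
  r0 --0--> r1
  r1 --0--> r0
  r0 --1--> r0
  r0 --0--> r1
Final state: r1
Accept states: {r1, r2}
Yes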